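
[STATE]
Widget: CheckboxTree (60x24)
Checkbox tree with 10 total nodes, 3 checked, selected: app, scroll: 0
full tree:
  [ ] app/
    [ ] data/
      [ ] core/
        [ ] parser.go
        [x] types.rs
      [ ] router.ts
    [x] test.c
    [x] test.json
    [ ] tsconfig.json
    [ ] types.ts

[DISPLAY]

>[-] app/                                                   
   [-] data/                                                
     [-] core/                                              
       [ ] parser.go                                        
       [x] types.rs                                         
     [ ] router.ts                                          
   [x] test.c                                               
   [x] test.json                                            
   [ ] tsconfig.json                                        
   [ ] types.ts                                             
                                                            
                                                            
                                                            
                                                            
                                                            
                                                            
                                                            
                                                            
                                                            
                                                            
                                                            
                                                            
                                                            
                                                            


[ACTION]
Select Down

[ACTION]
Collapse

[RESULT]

 [-] app/                                                   
>  [-] data/                                                
   [x] test.c                                               
   [x] test.json                                            
   [ ] tsconfig.json                                        
   [ ] types.ts                                             
                                                            
                                                            
                                                            
                                                            
                                                            
                                                            
                                                            
                                                            
                                                            
                                                            
                                                            
                                                            
                                                            
                                                            
                                                            
                                                            
                                                            
                                                            


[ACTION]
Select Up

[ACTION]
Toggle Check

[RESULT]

>[x] app/                                                   
   [x] data/                                                
   [x] test.c                                               
   [x] test.json                                            
   [x] tsconfig.json                                        
   [x] types.ts                                             
                                                            
                                                            
                                                            
                                                            
                                                            
                                                            
                                                            
                                                            
                                                            
                                                            
                                                            
                                                            
                                                            
                                                            
                                                            
                                                            
                                                            
                                                            


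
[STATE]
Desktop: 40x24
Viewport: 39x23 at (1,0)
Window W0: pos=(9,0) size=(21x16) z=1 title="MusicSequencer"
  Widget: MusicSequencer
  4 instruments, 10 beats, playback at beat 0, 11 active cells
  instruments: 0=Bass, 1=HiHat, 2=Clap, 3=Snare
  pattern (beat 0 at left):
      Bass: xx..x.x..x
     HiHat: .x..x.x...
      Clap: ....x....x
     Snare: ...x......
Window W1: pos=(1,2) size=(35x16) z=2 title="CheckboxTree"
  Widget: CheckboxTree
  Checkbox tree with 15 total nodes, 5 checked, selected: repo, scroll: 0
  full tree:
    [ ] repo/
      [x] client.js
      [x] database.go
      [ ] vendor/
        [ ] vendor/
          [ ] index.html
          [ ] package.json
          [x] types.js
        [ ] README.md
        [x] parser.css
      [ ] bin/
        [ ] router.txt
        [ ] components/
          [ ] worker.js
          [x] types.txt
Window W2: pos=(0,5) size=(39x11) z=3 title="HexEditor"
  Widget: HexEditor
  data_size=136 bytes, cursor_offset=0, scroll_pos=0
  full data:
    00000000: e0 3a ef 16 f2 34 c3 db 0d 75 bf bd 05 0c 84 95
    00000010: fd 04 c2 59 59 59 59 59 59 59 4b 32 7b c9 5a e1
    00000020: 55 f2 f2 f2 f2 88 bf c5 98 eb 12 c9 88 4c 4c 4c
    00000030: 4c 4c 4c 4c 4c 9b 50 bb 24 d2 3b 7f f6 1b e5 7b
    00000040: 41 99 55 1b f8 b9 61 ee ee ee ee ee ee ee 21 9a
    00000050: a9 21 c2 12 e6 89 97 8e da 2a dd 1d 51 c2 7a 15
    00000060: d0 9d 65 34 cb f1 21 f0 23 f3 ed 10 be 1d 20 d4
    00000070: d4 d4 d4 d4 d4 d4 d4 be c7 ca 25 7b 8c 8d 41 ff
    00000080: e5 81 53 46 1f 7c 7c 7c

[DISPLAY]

        ┏━━━━━━━━━━━━━━━━━━━┓          
        ┃ MusicSequencer    ┃          
┏━━━━━━━━━━━━━━━━━━━━━━━━━━━━━━━━━┓    
┃ CheckboxTree                    ┃    
┠─────────────────────────────────┨    
━━━━━━━━━━━━━━━━━━━━━━━━━━━━━━━━━━━━━┓ 
 HexEditor                           ┃ 
─────────────────────────────────────┨ 
00000000  E0 3a ef 16 f2 34 c3 db  0d┃ 
00000010  fd 04 c2 59 59 59 59 59  59┃ 
00000020  55 f2 f2 f2 f2 88 bf c5  98┃ 
00000030  4c 4c 4c 4c 4c 9b 50 bb  24┃ 
00000040  41 99 55 1b f8 b9 61 ee  ee┃ 
00000050  a9 21 c2 12 e6 89 97 8e  da┃ 
00000060  d0 9d 65 34 cb f1 21 f0  23┃ 
━━━━━━━━━━━━━━━━━━━━━━━━━━━━━━━━━━━━━┛ 
┃     [ ] router.txt              ┃    
┗━━━━━━━━━━━━━━━━━━━━━━━━━━━━━━━━━┛    
                                       
                                       
                                       
                                       
                                       


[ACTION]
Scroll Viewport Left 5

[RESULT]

         ┏━━━━━━━━━━━━━━━━━━━┓         
         ┃ MusicSequencer    ┃         
 ┏━━━━━━━━━━━━━━━━━━━━━━━━━━━━━━━━━┓   
 ┃ CheckboxTree                    ┃   
 ┠─────────────────────────────────┨   
┏━━━━━━━━━━━━━━━━━━━━━━━━━━━━━━━━━━━━━┓
┃ HexEditor                           ┃
┠─────────────────────────────────────┨
┃00000000  E0 3a ef 16 f2 34 c3 db  0d┃
┃00000010  fd 04 c2 59 59 59 59 59  59┃
┃00000020  55 f2 f2 f2 f2 88 bf c5  98┃
┃00000030  4c 4c 4c 4c 4c 9b 50 bb  24┃
┃00000040  41 99 55 1b f8 b9 61 ee  ee┃
┃00000050  a9 21 c2 12 e6 89 97 8e  da┃
┃00000060  d0 9d 65 34 cb f1 21 f0  23┃
┗━━━━━━━━━━━━━━━━━━━━━━━━━━━━━━━━━━━━━┛
 ┃     [ ] router.txt              ┃   
 ┗━━━━━━━━━━━━━━━━━━━━━━━━━━━━━━━━━┛   
                                       
                                       
                                       
                                       
                                       


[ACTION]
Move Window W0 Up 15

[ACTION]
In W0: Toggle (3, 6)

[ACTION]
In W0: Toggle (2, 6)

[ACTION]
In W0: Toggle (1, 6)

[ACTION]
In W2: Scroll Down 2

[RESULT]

         ┏━━━━━━━━━━━━━━━━━━━┓         
         ┃ MusicSequencer    ┃         
 ┏━━━━━━━━━━━━━━━━━━━━━━━━━━━━━━━━━┓   
 ┃ CheckboxTree                    ┃   
 ┠─────────────────────────────────┨   
┏━━━━━━━━━━━━━━━━━━━━━━━━━━━━━━━━━━━━━┓
┃ HexEditor                           ┃
┠─────────────────────────────────────┨
┃00000020  55 f2 f2 f2 f2 88 bf c5  98┃
┃00000030  4c 4c 4c 4c 4c 9b 50 bb  24┃
┃00000040  41 99 55 1b f8 b9 61 ee  ee┃
┃00000050  a9 21 c2 12 e6 89 97 8e  da┃
┃00000060  d0 9d 65 34 cb f1 21 f0  23┃
┃00000070  d4 d4 d4 d4 d4 d4 d4 be  c7┃
┃00000080  e5 81 53 46 1f 7c 7c 7c    ┃
┗━━━━━━━━━━━━━━━━━━━━━━━━━━━━━━━━━━━━━┛
 ┃     [ ] router.txt              ┃   
 ┗━━━━━━━━━━━━━━━━━━━━━━━━━━━━━━━━━┛   
                                       
                                       
                                       
                                       
                                       


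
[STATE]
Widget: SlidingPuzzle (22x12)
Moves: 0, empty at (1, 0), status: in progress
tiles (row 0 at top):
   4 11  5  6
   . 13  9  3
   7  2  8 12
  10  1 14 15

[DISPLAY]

┌────┬────┬────┬────┐ 
│  4 │ 11 │  5 │  6 │ 
├────┼────┼────┼────┤ 
│    │ 13 │  9 │  3 │ 
├────┼────┼────┼────┤ 
│  7 │  2 │  8 │ 12 │ 
├────┼────┼────┼────┤ 
│ 10 │  1 │ 14 │ 15 │ 
└────┴────┴────┴────┘ 
Moves: 0              
                      
                      


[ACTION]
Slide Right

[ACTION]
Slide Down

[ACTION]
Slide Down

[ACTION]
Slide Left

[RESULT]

┌────┬────┬────┬────┐ 
│ 11 │    │  5 │  6 │ 
├────┼────┼────┼────┤ 
│  4 │ 13 │  9 │  3 │ 
├────┼────┼────┼────┤ 
│  7 │  2 │  8 │ 12 │ 
├────┼────┼────┼────┤ 
│ 10 │  1 │ 14 │ 15 │ 
└────┴────┴────┴────┘ 
Moves: 2              
                      
                      


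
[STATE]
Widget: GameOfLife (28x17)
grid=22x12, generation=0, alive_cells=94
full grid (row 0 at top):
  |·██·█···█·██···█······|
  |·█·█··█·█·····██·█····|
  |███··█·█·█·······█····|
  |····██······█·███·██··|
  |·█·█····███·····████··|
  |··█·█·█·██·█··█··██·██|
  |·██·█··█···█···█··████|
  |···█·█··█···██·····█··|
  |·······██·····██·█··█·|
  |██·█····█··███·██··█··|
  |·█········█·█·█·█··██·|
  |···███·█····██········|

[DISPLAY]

Gen: 0                      
·██·█···█·██···█······      
·█·█··█·█·····██·█····      
███··█·█·█·······█····      
····██······█·███·██··      
·█·█····███·····████··      
··█·█·█·██·█··█··██·██      
·██·█··█···█···█··████      
···█·█··█···██·····█··      
·······██·····██·█··█·      
██·█····█··███·██··█··      
·█········█·█·█·█··██·      
···███·█····██········      
                            
                            
                            
                            


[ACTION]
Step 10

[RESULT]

Gen: 10                     
······················      
·██···██··············      
····█···█·············      
···██···█·····███·····      
···██···█······█···██·      
···██·██····██·██··███      
····█·█····█····██·█··      
·····█········█·······      
············█·········      
············██········      
············██··███···      
······················      
                            
                            
                            
                            


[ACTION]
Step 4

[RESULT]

Gen: 14                     
······················      
···············█······      
·········█····█·█·····      
··███···███··███······      
···█·····██·██·██·····      
···██████··██·███·█···      
···█····█··██··█·█·█··      
····███····█·█········      
····███·····██···█····      
···········███········      
················███···      
······················      
                            
                            
                            
                            


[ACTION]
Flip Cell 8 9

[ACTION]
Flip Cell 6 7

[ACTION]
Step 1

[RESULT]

Gen: 15                     
······················      
···············█······      
···█····███··█··█·····      
··███···█··██·········      
······█··········█····      
··██·██···········█···      
···█····█·█····█·██···      
···█····█·██·██·█·█···      
····█·█···█···█·······      
·····█·····█·█··█·█···      
············█····█····      
·················█····      
                            
                            
                            
                            


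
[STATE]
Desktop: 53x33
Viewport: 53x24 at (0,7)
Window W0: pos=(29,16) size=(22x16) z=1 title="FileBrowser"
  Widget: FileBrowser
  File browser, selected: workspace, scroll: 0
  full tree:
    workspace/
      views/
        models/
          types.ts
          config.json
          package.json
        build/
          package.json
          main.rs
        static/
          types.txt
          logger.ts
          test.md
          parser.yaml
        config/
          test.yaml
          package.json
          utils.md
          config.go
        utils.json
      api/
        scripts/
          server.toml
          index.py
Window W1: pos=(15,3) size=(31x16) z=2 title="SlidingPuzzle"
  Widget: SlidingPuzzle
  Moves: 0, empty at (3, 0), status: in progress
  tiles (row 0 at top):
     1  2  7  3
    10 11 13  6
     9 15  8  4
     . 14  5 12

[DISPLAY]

               ┃│  1 │  2 │  7 │  3 │        ┃       
               ┃├────┼────┼────┼────┤        ┃       
               ┃│ 10 │ 11 │ 13 │  6 │        ┃       
               ┃├────┼────┼────┼────┤        ┃       
               ┃│  9 │ 15 │  8 │  4 │        ┃       
               ┃├────┼────┼────┼────┤        ┃       
               ┃│    │ 14 │  5 │ 12 │        ┃       
               ┃└────┴────┴────┴────┘        ┃       
               ┃Moves: 0                     ┃       
               ┃                             ┃━━━━┓  
               ┃                             ┃    ┃  
               ┗━━━━━━━━━━━━━━━━━━━━━━━━━━━━━┛────┨  
                             ┃> [-] workspace/    ┃  
                             ┃    [+] views/      ┃  
                             ┃    [+] api/        ┃  
                             ┃                    ┃  
                             ┃                    ┃  
                             ┃                    ┃  
                             ┃                    ┃  
                             ┃                    ┃  
                             ┃                    ┃  
                             ┃                    ┃  
                             ┃                    ┃  
                             ┃                    ┃  


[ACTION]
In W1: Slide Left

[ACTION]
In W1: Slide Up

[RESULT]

               ┃│  1 │  2 │  7 │  3 │        ┃       
               ┃├────┼────┼────┼────┤        ┃       
               ┃│ 10 │ 11 │ 13 │  6 │        ┃       
               ┃├────┼────┼────┼────┤        ┃       
               ┃│  9 │ 15 │  8 │  4 │        ┃       
               ┃├────┼────┼────┼────┤        ┃       
               ┃│ 14 │    │  5 │ 12 │        ┃       
               ┃└────┴────┴────┴────┘        ┃       
               ┃Moves: 1                     ┃       
               ┃                             ┃━━━━┓  
               ┃                             ┃    ┃  
               ┗━━━━━━━━━━━━━━━━━━━━━━━━━━━━━┛────┨  
                             ┃> [-] workspace/    ┃  
                             ┃    [+] views/      ┃  
                             ┃    [+] api/        ┃  
                             ┃                    ┃  
                             ┃                    ┃  
                             ┃                    ┃  
                             ┃                    ┃  
                             ┃                    ┃  
                             ┃                    ┃  
                             ┃                    ┃  
                             ┃                    ┃  
                             ┃                    ┃  


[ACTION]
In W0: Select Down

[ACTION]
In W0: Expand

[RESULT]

               ┃│  1 │  2 │  7 │  3 │        ┃       
               ┃├────┼────┼────┼────┤        ┃       
               ┃│ 10 │ 11 │ 13 │  6 │        ┃       
               ┃├────┼────┼────┼────┤        ┃       
               ┃│  9 │ 15 │  8 │  4 │        ┃       
               ┃├────┼────┼────┼────┤        ┃       
               ┃│ 14 │    │  5 │ 12 │        ┃       
               ┃└────┴────┴────┴────┘        ┃       
               ┃Moves: 1                     ┃       
               ┃                             ┃━━━━┓  
               ┃                             ┃    ┃  
               ┗━━━━━━━━━━━━━━━━━━━━━━━━━━━━━┛────┨  
                             ┃  [-] workspace/    ┃  
                             ┃  > [-] views/      ┃  
                             ┃      [+] models/   ┃  
                             ┃      [+] build/    ┃  
                             ┃      [+] static/   ┃  
                             ┃      [+] config/   ┃  
                             ┃      utils.json    ┃  
                             ┃    [+] api/        ┃  
                             ┃                    ┃  
                             ┃                    ┃  
                             ┃                    ┃  
                             ┃                    ┃  


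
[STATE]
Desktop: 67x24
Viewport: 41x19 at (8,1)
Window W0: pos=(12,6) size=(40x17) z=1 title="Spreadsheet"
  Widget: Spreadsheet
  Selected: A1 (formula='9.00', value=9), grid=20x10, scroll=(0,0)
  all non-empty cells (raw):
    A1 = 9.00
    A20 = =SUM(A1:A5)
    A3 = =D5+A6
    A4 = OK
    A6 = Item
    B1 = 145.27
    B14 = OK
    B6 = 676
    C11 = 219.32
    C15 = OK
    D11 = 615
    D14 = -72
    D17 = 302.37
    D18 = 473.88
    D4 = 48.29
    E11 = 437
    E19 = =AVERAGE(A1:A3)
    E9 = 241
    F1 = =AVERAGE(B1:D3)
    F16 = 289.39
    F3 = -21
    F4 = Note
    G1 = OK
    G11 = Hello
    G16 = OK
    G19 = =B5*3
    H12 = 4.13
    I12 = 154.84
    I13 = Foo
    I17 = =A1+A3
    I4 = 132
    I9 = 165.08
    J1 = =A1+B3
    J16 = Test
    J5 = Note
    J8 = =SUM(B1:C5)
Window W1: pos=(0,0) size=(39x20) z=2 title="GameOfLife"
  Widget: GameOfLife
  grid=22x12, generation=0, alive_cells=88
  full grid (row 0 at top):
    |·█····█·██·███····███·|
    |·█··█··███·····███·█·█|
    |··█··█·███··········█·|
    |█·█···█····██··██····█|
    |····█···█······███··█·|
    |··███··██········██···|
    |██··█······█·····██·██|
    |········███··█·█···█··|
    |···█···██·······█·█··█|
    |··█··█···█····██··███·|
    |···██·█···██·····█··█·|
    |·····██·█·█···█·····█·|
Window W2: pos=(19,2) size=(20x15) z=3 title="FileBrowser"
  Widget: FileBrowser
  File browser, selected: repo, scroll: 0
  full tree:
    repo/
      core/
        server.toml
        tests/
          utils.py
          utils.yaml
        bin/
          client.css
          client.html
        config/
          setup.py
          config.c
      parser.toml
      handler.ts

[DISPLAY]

Life                          ┃          
───────────┏━━━━━━━━━━━━━━━━━━┓          
           ┃ FileBrowser      ┃          
·██·███····┠──────────────────┨          
███·····███┃> [-] repo/       ┃          
███········┃    [+] core/     ┃━━━━━━━━━━
····██··██·┃    parser.toml   ┃          
·█······███┃    handler.ts    ┃──────────
██········█┃                  ┃          
····█·····█┃                  ┃     D    
·███··█·█··┃                  ┃----------
██·······█·┃                  ┃ 0       0
··█····██··┃                  ┃ 0       0
···██·····█┃                  ┃ 0       0
·█·█···█···┃                  ┃ 0   48.29
           ┗━━━━━━━━━━━━━━━━━━┛ 0       0
                              ┃ 0       0
                              ┃ 0       0
━━━━━━━━━━━━━━━━━━━━━━━━━━━━━━┛ 0       0


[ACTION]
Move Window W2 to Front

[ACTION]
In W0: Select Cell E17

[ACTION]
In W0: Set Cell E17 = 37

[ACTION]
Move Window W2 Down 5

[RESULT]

Life                          ┃          
──────────────────────────────┨          
                              ┃          
·██·███····███·               ┃          
███·····███·█·█               ┃          
███··········█·               ┃━━━━━━━━━━
····██··██·┏━━━━━━━━━━━━━━━━━━┓          
·█······███┃ FileBrowser      ┃──────────
██········█┠──────────────────┨          
····█·····█┃> [-] repo/       ┃     D    
·███··█·█··┃    [+] core/     ┃----------
██·······█·┃    parser.toml   ┃ 0       0
··█····██··┃    handler.ts    ┃ 0       0
···██·····█┃                  ┃ 0       0
·█·█···█···┃                  ┃ 0   48.29
           ┃                  ┃ 0       0
           ┃                  ┃ 0       0
           ┃                  ┃ 0       0
━━━━━━━━━━━┃                  ┃ 0       0


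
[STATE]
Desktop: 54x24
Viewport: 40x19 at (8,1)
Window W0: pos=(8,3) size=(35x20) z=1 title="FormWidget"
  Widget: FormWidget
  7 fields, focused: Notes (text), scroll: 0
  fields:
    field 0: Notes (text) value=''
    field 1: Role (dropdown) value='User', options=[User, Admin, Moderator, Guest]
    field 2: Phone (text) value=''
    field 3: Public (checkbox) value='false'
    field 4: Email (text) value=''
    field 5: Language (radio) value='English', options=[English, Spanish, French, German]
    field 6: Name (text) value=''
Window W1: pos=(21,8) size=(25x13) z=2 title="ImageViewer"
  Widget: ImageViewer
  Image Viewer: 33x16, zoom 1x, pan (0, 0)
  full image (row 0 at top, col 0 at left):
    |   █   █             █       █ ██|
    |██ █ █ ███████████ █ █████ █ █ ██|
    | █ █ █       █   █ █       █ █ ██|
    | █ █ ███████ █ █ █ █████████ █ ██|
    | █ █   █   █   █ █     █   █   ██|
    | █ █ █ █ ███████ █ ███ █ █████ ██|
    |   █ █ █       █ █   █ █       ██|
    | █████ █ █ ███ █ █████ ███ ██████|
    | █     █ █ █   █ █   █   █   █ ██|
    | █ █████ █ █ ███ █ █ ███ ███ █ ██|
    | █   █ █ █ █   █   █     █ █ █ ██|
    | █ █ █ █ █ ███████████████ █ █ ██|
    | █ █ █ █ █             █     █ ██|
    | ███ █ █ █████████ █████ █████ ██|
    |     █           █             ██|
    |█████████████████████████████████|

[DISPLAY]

                                        
                                        
┏━━━━━━━━━━━━━━━━━━━━━━━━━━━━━━━━━┓     
┃ FormWidget                      ┃     
┠─────────────────────────────────┨     
┃> Notes:      [                 ]┃     
┃  Role:       [User            ▼]┃     
┃  Phone:    ┏━━━━━━━━━━━━━━━━━━━━━━━┓  
┃  Public:   ┃ ImageViewer           ┃  
┃  Email:    ┠───────────────────────┨  
┃  Language: ┃   █   █             █ ┃  
┃  Name:     ┃██ █ █ ███████████ █ ██┃  
┃            ┃ █ █ █       █   █ █   ┃  
┃            ┃ █ █ ███████ █ █ █ ████┃  
┃            ┃ █ █   █   █   █ █     ┃  
┃            ┃ █ █ █ █ ███████ █ ███ ┃  
┃            ┃   █ █ █       █ █   █ ┃  
┃            ┃ █████ █ █ ███ █ █████ ┃  
┃            ┃ █     █ █ █   █ █   █ ┃  


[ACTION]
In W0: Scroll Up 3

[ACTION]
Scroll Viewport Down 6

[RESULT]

┠─────────────────────────────────┨     
┃> Notes:      [                 ]┃     
┃  Role:       [User            ▼]┃     
┃  Phone:    ┏━━━━━━━━━━━━━━━━━━━━━━━┓  
┃  Public:   ┃ ImageViewer           ┃  
┃  Email:    ┠───────────────────────┨  
┃  Language: ┃   █   █             █ ┃  
┃  Name:     ┃██ █ █ ███████████ █ ██┃  
┃            ┃ █ █ █       █   █ █   ┃  
┃            ┃ █ █ ███████ █ █ █ ████┃  
┃            ┃ █ █   █   █   █ █     ┃  
┃            ┃ █ █ █ █ ███████ █ ███ ┃  
┃            ┃   █ █ █       █ █   █ ┃  
┃            ┃ █████ █ █ ███ █ █████ ┃  
┃            ┃ █     █ █ █   █ █   █ ┃  
┃            ┗━━━━━━━━━━━━━━━━━━━━━━━┛  
┃                                 ┃     
┗━━━━━━━━━━━━━━━━━━━━━━━━━━━━━━━━━┛     
                                        


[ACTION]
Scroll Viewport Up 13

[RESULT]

                                        
                                        
                                        
┏━━━━━━━━━━━━━━━━━━━━━━━━━━━━━━━━━┓     
┃ FormWidget                      ┃     
┠─────────────────────────────────┨     
┃> Notes:      [                 ]┃     
┃  Role:       [User            ▼]┃     
┃  Phone:    ┏━━━━━━━━━━━━━━━━━━━━━━━┓  
┃  Public:   ┃ ImageViewer           ┃  
┃  Email:    ┠───────────────────────┨  
┃  Language: ┃   █   █             █ ┃  
┃  Name:     ┃██ █ █ ███████████ █ ██┃  
┃            ┃ █ █ █       █   █ █   ┃  
┃            ┃ █ █ ███████ █ █ █ ████┃  
┃            ┃ █ █   █   █   █ █     ┃  
┃            ┃ █ █ █ █ ███████ █ ███ ┃  
┃            ┃   █ █ █       █ █   █ ┃  
┃            ┃ █████ █ █ ███ █ █████ ┃  


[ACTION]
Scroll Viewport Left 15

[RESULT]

                                        
                                        
                                        
        ┏━━━━━━━━━━━━━━━━━━━━━━━━━━━━━━━
        ┃ FormWidget                    
        ┠───────────────────────────────
        ┃> Notes:      [                
        ┃  Role:       [User            
        ┃  Phone:    ┏━━━━━━━━━━━━━━━━━━
        ┃  Public:   ┃ ImageViewer      
        ┃  Email:    ┠──────────────────
        ┃  Language: ┃   █   █          
        ┃  Name:     ┃██ █ █ ███████████
        ┃            ┃ █ █ █       █   █
        ┃            ┃ █ █ ███████ █ █ █
        ┃            ┃ █ █   █   █   █ █
        ┃            ┃ █ █ █ █ ███████ █
        ┃            ┃   █ █ █       █ █
        ┃            ┃ █████ █ █ ███ █ █


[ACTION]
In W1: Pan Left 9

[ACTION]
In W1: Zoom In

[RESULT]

                                        
                                        
                                        
        ┏━━━━━━━━━━━━━━━━━━━━━━━━━━━━━━━
        ┃ FormWidget                    
        ┠───────────────────────────────
        ┃> Notes:      [                
        ┃  Role:       [User            
        ┃  Phone:    ┏━━━━━━━━━━━━━━━━━━
        ┃  Public:   ┃ ImageViewer      
        ┃  Email:    ┠──────────────────
        ┃  Language: ┃      ██      ██  
        ┃  Name:     ┃      ██      ██  
        ┃            ┃████  ██  ██  ████
        ┃            ┃████  ██  ██  ████
        ┃            ┃  ██  ██  ██      
        ┃            ┃  ██  ██  ██      
        ┃            ┃  ██  ██  ████████
        ┃            ┃  ██  ██  ████████


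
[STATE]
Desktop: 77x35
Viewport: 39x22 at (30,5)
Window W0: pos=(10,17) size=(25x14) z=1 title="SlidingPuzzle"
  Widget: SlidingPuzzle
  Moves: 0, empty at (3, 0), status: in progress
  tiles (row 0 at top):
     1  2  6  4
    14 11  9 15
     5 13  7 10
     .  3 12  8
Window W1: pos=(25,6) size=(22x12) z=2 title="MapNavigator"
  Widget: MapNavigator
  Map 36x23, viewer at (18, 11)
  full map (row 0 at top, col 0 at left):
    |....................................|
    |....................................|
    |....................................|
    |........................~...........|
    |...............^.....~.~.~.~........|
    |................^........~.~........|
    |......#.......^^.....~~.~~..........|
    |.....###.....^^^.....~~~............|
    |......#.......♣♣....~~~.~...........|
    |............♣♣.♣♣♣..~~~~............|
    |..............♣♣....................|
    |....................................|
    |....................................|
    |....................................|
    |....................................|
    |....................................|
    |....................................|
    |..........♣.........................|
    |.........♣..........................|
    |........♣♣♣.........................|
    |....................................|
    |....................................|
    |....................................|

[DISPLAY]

                                       
━━━━━━━━━━━━━━━━┓                      
Navigator       ┃                      
────────────────┨                      
.^^^.....~~~....┃                      
..♣♣....~~~.~...┃                      
♣♣.♣♣♣..~~~~....┃                      
..♣♣............┃                      
......@.........┃                      
................┃                      
................┃                      
................┃                      
━━━━━━━━━━━━━━━━┛                      
    ┃                                  
────┨                                  
─┐  ┃                                  
 │  ┃                                  
─┤  ┃                                  
 │  ┃                                  
─┤  ┃                                  
 │  ┃                                  
─┤  ┃                                  


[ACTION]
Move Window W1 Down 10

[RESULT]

                                       
                                       
                                       
                                       
                                       
                                       
                                       
                                       
                                       
                                       
                                       
━━━━━━━━━━━━━━━━┓                      
Navigator       ┃                      
────────────────┨                      
.^^^.....~~~....┃                      
..♣♣....~~~.~...┃                      
♣♣.♣♣♣..~~~~....┃                      
..♣♣............┃                      
......@.........┃                      
................┃                      
................┃                      
................┃                      


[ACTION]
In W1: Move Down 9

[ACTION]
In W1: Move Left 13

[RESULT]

                                       
                                       
                                       
                                       
                                       
                                       
                                       
                                       
                                       
                                       
                                       
━━━━━━━━━━━━━━━━┓                      
Navigator       ┃                      
────────────────┨                      
 ...............┃                      
 ..........♣....┃                      
 .........♣.....┃                      
 ........♣♣♣....┃                      
 .....@.........┃                      
 ...............┃                      
 ...............┃                      
                ┃                      


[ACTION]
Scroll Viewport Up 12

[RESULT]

                                       
                                       
                                       
                                       
                                       
                                       
                                       
                                       
                                       
                                       
                                       
                                       
                                       
                                       
                                       
                                       
━━━━━━━━━━━━━━━━┓                      
Navigator       ┃                      
────────────────┨                      
 ...............┃                      
 ..........♣....┃                      
 .........♣.....┃                      
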